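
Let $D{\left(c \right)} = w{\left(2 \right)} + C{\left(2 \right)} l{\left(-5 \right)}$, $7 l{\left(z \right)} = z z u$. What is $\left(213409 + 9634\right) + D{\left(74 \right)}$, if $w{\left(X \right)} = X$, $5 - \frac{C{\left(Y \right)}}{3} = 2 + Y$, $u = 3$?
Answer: $\frac{1561540}{7} \approx 2.2308 \cdot 10^{5}$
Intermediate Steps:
$C{\left(Y \right)} = 9 - 3 Y$ ($C{\left(Y \right)} = 15 - 3 \left(2 + Y\right) = 15 - \left(6 + 3 Y\right) = 9 - 3 Y$)
$l{\left(z \right)} = \frac{3 z^{2}}{7}$ ($l{\left(z \right)} = \frac{z z 3}{7} = \frac{z^{2} \cdot 3}{7} = \frac{3 z^{2}}{7}$)
$D{\left(c \right)} = \frac{239}{7}$ ($D{\left(c \right)} = 2 + \left(9 - 6\right) \frac{3 \left(-5\right)^{2}}{7} = 2 + \left(9 - 6\right) \frac{3}{7} \cdot 25 = 2 + 3 \cdot \frac{75}{7} = 2 + \frac{225}{7} = \frac{239}{7}$)
$\left(213409 + 9634\right) + D{\left(74 \right)} = \left(213409 + 9634\right) + \frac{239}{7} = 223043 + \frac{239}{7} = \frac{1561540}{7}$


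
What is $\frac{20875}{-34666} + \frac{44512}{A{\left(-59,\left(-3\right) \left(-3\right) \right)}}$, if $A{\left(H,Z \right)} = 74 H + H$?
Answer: $- \frac{1635424867}{153397050} \approx -10.661$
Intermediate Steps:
$A{\left(H,Z \right)} = 75 H$
$\frac{20875}{-34666} + \frac{44512}{A{\left(-59,\left(-3\right) \left(-3\right) \right)}} = \frac{20875}{-34666} + \frac{44512}{75 \left(-59\right)} = 20875 \left(- \frac{1}{34666}\right) + \frac{44512}{-4425} = - \frac{20875}{34666} + 44512 \left(- \frac{1}{4425}\right) = - \frac{20875}{34666} - \frac{44512}{4425} = - \frac{1635424867}{153397050}$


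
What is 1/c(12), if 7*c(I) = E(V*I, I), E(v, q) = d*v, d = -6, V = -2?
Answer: 7/144 ≈ 0.048611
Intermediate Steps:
E(v, q) = -6*v
c(I) = 12*I/7 (c(I) = (-(-12)*I)/7 = (12*I)/7 = 12*I/7)
1/c(12) = 1/((12/7)*12) = 1/(144/7) = 7/144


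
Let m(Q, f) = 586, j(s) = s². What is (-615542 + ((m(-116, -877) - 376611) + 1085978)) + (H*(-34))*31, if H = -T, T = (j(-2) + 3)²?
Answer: 146057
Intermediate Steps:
T = 49 (T = ((-2)² + 3)² = (4 + 3)² = 7² = 49)
H = -49 (H = -1*49 = -49)
(-615542 + ((m(-116, -877) - 376611) + 1085978)) + (H*(-34))*31 = (-615542 + ((586 - 376611) + 1085978)) - 49*(-34)*31 = (-615542 + (-376025 + 1085978)) + 1666*31 = (-615542 + 709953) + 51646 = 94411 + 51646 = 146057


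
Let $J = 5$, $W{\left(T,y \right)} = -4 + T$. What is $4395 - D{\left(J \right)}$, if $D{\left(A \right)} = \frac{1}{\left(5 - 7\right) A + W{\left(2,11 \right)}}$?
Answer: $\frac{52741}{12} \approx 4395.1$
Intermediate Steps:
$D{\left(A \right)} = \frac{1}{-2 - 2 A}$ ($D{\left(A \right)} = \frac{1}{\left(5 - 7\right) A + \left(-4 + 2\right)} = \frac{1}{- 2 A - 2} = \frac{1}{-2 - 2 A}$)
$4395 - D{\left(J \right)} = 4395 - - \frac{1}{2 + 2 \cdot 5} = 4395 - - \frac{1}{2 + 10} = 4395 - - \frac{1}{12} = 4395 + \frac{1}{12} = \frac{52741}{12}$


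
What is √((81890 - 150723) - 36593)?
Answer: 3*I*√11714 ≈ 324.69*I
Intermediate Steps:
√((81890 - 150723) - 36593) = √(-68833 - 36593) = √(-105426) = 3*I*√11714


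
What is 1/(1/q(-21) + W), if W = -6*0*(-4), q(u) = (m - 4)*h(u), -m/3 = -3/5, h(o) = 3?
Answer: -33/5 ≈ -6.6000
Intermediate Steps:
m = 9/5 (m = -(-9)/5 = -3*(-⅗) = 9/5 ≈ 1.8000)
q(u) = -33/5 (q(u) = (9/5 - 4)*3 = -11/5*3 = -33/5)
W = 0 (W = 0*(-4) = 0)
1/(1/q(-21) + W) = 1/(1/(-33/5) + 0) = 1/(-5/33 + 0) = 1/(-5/33) = -33/5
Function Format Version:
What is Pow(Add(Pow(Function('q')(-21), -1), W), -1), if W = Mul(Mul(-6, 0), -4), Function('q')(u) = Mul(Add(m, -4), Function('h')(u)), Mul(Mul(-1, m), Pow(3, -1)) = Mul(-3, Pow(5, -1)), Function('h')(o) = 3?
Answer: Rational(-33, 5) ≈ -6.6000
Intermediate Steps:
m = Rational(9, 5) (m = Mul(-3, Mul(-3, Pow(5, -1))) = Mul(-3, Mul(-3, Rational(1, 5))) = Mul(-3, Rational(-3, 5)) = Rational(9, 5) ≈ 1.8000)
Function('q')(u) = Rational(-33, 5) (Function('q')(u) = Mul(Add(Rational(9, 5), -4), 3) = Mul(Rational(-11, 5), 3) = Rational(-33, 5))
W = 0 (W = Mul(0, -4) = 0)
Pow(Add(Pow(Function('q')(-21), -1), W), -1) = Pow(Add(Pow(Rational(-33, 5), -1), 0), -1) = Pow(Add(Rational(-5, 33), 0), -1) = Pow(Rational(-5, 33), -1) = Rational(-33, 5)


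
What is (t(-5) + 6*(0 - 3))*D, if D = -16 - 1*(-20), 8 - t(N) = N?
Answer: -20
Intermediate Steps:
t(N) = 8 - N
D = 4 (D = -16 + 20 = 4)
(t(-5) + 6*(0 - 3))*D = ((8 - 1*(-5)) + 6*(0 - 3))*4 = ((8 + 5) + 6*(-3))*4 = (13 - 18)*4 = -5*4 = -20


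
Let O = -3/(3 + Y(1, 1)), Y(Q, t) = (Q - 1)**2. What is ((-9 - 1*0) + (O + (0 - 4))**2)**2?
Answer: 256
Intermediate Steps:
Y(Q, t) = (-1 + Q)**2
O = -1 (O = -3/(3 + (-1 + 1)**2) = -3/(3 + 0**2) = -3/(3 + 0) = -3/3 = -3*1/3 = -1)
((-9 - 1*0) + (O + (0 - 4))**2)**2 = ((-9 - 1*0) + (-1 + (0 - 4))**2)**2 = ((-9 + 0) + (-1 - 4)**2)**2 = (-9 + (-5)**2)**2 = (-9 + 25)**2 = 16**2 = 256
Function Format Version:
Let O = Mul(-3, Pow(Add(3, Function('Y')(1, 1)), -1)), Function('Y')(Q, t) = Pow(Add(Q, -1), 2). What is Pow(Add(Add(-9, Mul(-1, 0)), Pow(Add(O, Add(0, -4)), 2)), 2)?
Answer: 256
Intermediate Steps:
Function('Y')(Q, t) = Pow(Add(-1, Q), 2)
O = -1 (O = Mul(-3, Pow(Add(3, Pow(Add(-1, 1), 2)), -1)) = Mul(-3, Pow(Add(3, Pow(0, 2)), -1)) = Mul(-3, Pow(Add(3, 0), -1)) = Mul(-3, Pow(3, -1)) = Mul(-3, Rational(1, 3)) = -1)
Pow(Add(Add(-9, Mul(-1, 0)), Pow(Add(O, Add(0, -4)), 2)), 2) = Pow(Add(Add(-9, Mul(-1, 0)), Pow(Add(-1, Add(0, -4)), 2)), 2) = Pow(Add(Add(-9, 0), Pow(Add(-1, -4), 2)), 2) = Pow(Add(-9, Pow(-5, 2)), 2) = Pow(Add(-9, 25), 2) = Pow(16, 2) = 256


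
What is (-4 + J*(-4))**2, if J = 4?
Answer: 400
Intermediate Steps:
(-4 + J*(-4))**2 = (-4 + 4*(-4))**2 = (-4 - 16)**2 = (-20)**2 = 400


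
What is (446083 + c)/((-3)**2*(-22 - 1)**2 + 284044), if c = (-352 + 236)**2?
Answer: 459539/288805 ≈ 1.5912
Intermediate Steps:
c = 13456 (c = (-116)**2 = 13456)
(446083 + c)/((-3)**2*(-22 - 1)**2 + 284044) = (446083 + 13456)/((-3)**2*(-22 - 1)**2 + 284044) = 459539/(9*(-23)**2 + 284044) = 459539/(9*529 + 284044) = 459539/(4761 + 284044) = 459539/288805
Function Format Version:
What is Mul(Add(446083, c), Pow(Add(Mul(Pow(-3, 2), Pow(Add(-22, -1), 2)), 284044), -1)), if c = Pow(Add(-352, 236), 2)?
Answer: Rational(459539, 288805) ≈ 1.5912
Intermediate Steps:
c = 13456 (c = Pow(-116, 2) = 13456)
Mul(Add(446083, c), Pow(Add(Mul(Pow(-3, 2), Pow(Add(-22, -1), 2)), 284044), -1)) = Mul(Add(446083, 13456), Pow(Add(Mul(Pow(-3, 2), Pow(Add(-22, -1), 2)), 284044), -1)) = Mul(459539, Pow(Add(Mul(9, Pow(-23, 2)), 284044), -1)) = Mul(459539, Pow(Add(Mul(9, 529), 284044), -1)) = Mul(459539, Pow(Add(4761, 284044), -1)) = Mul(459539, Pow(288805, -1)) = Mul(459539, Rational(1, 288805)) = Rational(459539, 288805)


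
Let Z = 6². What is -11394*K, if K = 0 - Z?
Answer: 410184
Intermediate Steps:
Z = 36
K = -36 (K = 0 - 1*36 = 0 - 36 = -36)
-11394*K = -11394*(-36) = 410184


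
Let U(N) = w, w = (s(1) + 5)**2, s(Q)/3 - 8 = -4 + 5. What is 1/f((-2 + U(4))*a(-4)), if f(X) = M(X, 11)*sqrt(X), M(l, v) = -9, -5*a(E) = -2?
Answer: -sqrt(2555)/9198 ≈ -0.0054954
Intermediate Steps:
s(Q) = 27 (s(Q) = 24 + 3*(-4 + 5) = 24 + 3*1 = 24 + 3 = 27)
a(E) = 2/5 (a(E) = -1/5*(-2) = 2/5)
w = 1024 (w = (27 + 5)**2 = 32**2 = 1024)
U(N) = 1024
f(X) = -9*sqrt(X)
1/f((-2 + U(4))*a(-4)) = 1/(-9*sqrt(10)*sqrt(-2 + 1024)/5) = 1/(-9*2*sqrt(2555)/5) = 1/(-18*sqrt(2555)/5) = -sqrt(2555)/9198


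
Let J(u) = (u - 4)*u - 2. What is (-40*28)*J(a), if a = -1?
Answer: -3360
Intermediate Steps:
J(u) = -2 + u*(-4 + u) (J(u) = (-4 + u)*u - 2 = u*(-4 + u) - 2 = -2 + u*(-4 + u))
(-40*28)*J(a) = (-40*28)*(-2 + (-1)² - 4*(-1)) = -1120*(-2 + 1 + 4) = -1120*3 = -3360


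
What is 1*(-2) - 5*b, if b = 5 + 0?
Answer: -27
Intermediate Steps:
b = 5
1*(-2) - 5*b = 1*(-2) - 5*5 = -2 - 25 = -27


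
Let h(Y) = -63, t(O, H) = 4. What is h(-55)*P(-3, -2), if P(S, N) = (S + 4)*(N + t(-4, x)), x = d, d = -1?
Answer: -126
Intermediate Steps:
x = -1
P(S, N) = (4 + N)*(4 + S) (P(S, N) = (S + 4)*(N + 4) = (4 + S)*(4 + N) = (4 + N)*(4 + S))
h(-55)*P(-3, -2) = -63*(16 + 4*(-2) + 4*(-3) - 2*(-3)) = -63*(16 - 8 - 12 + 6) = -63*2 = -126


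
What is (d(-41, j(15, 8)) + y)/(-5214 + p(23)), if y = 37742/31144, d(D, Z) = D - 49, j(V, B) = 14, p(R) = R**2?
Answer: 1382609/72954820 ≈ 0.018952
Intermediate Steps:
d(D, Z) = -49 + D
y = 18871/15572 (y = 37742*(1/31144) = 18871/15572 ≈ 1.2119)
(d(-41, j(15, 8)) + y)/(-5214 + p(23)) = ((-49 - 41) + 18871/15572)/(-5214 + 23**2) = (-90 + 18871/15572)/(-5214 + 529) = -1382609/15572/(-4685) = -1382609/15572*(-1/4685) = 1382609/72954820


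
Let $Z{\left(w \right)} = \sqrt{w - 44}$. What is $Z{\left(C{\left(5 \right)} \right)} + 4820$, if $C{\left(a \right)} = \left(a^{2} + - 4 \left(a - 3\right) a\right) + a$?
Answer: $4820 + 3 i \sqrt{6} \approx 4820.0 + 7.3485 i$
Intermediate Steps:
$C{\left(a \right)} = a + a^{2} + a \left(12 - 4 a\right)$ ($C{\left(a \right)} = \left(a^{2} + - 4 \left(-3 + a\right) a\right) + a = \left(a^{2} + \left(12 - 4 a\right) a\right) + a = \left(a^{2} + a \left(12 - 4 a\right)\right) + a = a + a^{2} + a \left(12 - 4 a\right)$)
$Z{\left(w \right)} = \sqrt{-44 + w}$
$Z{\left(C{\left(5 \right)} \right)} + 4820 = \sqrt{-44 + 5 \left(13 - 15\right)} + 4820 = \sqrt{-44 + 5 \left(-2\right)} + 4820 = \sqrt{-44 - 10} + 4820 = \sqrt{-54} + 4820 = 3 i \sqrt{6} + 4820 = 4820 + 3 i \sqrt{6}$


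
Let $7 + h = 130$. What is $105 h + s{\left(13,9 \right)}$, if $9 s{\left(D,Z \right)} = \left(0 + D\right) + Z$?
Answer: $\frac{116257}{9} \approx 12917.0$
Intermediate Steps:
$s{\left(D,Z \right)} = \frac{D}{9} + \frac{Z}{9}$ ($s{\left(D,Z \right)} = \frac{\left(0 + D\right) + Z}{9} = \frac{D + Z}{9} = \frac{D}{9} + \frac{Z}{9}$)
$h = 123$ ($h = -7 + 130 = 123$)
$105 h + s{\left(13,9 \right)} = 105 \cdot 123 + \left(\frac{1}{9} \cdot 13 + \frac{1}{9} \cdot 9\right) = 12915 + \left(\frac{13}{9} + 1\right) = 12915 + \frac{22}{9} = \frac{116257}{9}$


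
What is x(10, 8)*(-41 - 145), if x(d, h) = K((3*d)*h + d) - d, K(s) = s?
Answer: -44640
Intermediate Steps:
x(d, h) = 3*d*h (x(d, h) = ((3*d)*h + d) - d = (3*d*h + d) - d = (d + 3*d*h) - d = 3*d*h)
x(10, 8)*(-41 - 145) = (3*10*8)*(-41 - 145) = 240*(-186) = -44640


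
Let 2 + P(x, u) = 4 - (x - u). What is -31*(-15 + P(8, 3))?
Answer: 558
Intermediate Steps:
P(x, u) = 2 + u - x (P(x, u) = -2 + (4 - (x - u)) = -2 + (4 + (u - x)) = -2 + (4 + u - x) = 2 + u - x)
-31*(-15 + P(8, 3)) = -31*(-15 + (2 + 3 - 1*8)) = -31*(-15 + (2 + 3 - 8)) = -31*(-15 - 3) = -31*(-18) = 558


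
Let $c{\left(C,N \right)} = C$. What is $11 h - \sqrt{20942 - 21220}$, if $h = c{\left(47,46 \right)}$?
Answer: $517 - i \sqrt{278} \approx 517.0 - 16.673 i$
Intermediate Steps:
$h = 47$
$11 h - \sqrt{20942 - 21220} = 11 \cdot 47 - \sqrt{20942 - 21220} = 517 - \sqrt{-278} = 517 - i \sqrt{278}$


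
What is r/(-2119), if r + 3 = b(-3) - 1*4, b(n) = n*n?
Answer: -2/2119 ≈ -0.00094384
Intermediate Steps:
b(n) = n**2
r = 2 (r = -3 + ((-3)**2 - 1*4) = -3 + (9 - 4) = -3 + 5 = 2)
r/(-2119) = 2/(-2119) = 2*(-1/2119) = -2/2119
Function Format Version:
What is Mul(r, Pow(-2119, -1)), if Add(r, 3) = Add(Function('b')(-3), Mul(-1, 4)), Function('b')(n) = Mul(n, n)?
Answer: Rational(-2, 2119) ≈ -0.00094384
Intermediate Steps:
Function('b')(n) = Pow(n, 2)
r = 2 (r = Add(-3, Add(Pow(-3, 2), Mul(-1, 4))) = Add(-3, Add(9, -4)) = Add(-3, 5) = 2)
Mul(r, Pow(-2119, -1)) = Mul(2, Pow(-2119, -1)) = Mul(2, Rational(-1, 2119)) = Rational(-2, 2119)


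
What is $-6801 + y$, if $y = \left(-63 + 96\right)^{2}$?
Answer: $-5712$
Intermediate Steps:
$y = 1089$ ($y = 33^{2} = 1089$)
$-6801 + y = -6801 + 1089 = -5712$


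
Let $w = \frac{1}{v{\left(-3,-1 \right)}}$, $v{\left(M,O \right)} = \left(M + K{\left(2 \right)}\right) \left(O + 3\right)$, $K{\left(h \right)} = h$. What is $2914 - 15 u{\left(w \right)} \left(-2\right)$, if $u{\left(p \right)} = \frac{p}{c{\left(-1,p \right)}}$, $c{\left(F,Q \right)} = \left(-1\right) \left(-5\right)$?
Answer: $2911$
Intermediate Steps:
$v{\left(M,O \right)} = \left(2 + M\right) \left(3 + O\right)$ ($v{\left(M,O \right)} = \left(M + 2\right) \left(O + 3\right) = \left(2 + M\right) \left(3 + O\right)$)
$c{\left(F,Q \right)} = 5$
$w = - \frac{1}{2}$ ($w = \frac{1}{6 + 2 \left(-1\right) + 3 \left(-3\right) - -3} = \frac{1}{6 - 2 - 9 + 3} = \frac{1}{-2} = - \frac{1}{2} \approx -0.5$)
$u{\left(p \right)} = \frac{p}{5}$
$2914 - 15 u{\left(w \right)} \left(-2\right) = 2914 - 15 \cdot \frac{1}{5} \left(- \frac{1}{2}\right) \left(-2\right) = 2914 - 15 \left(- \frac{1}{10}\right) \left(-2\right) = 2914 - \left(- \frac{3}{2}\right) \left(-2\right) = 2914 - 3 = 2911$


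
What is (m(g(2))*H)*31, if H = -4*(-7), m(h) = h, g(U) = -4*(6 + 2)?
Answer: -27776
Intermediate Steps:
g(U) = -32 (g(U) = -4*8 = -32)
H = 28
(m(g(2))*H)*31 = -32*28*31 = -896*31 = -27776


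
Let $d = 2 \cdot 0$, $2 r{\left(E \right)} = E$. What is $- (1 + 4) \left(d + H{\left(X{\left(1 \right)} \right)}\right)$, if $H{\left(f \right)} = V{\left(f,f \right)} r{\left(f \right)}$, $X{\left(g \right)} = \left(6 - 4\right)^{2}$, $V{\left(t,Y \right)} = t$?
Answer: $-40$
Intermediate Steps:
$r{\left(E \right)} = \frac{E}{2}$
$X{\left(g \right)} = 4$ ($X{\left(g \right)} = 2^{2} = 4$)
$H{\left(f \right)} = \frac{f^{2}}{2}$ ($H{\left(f \right)} = f \frac{f}{2} = \frac{f^{2}}{2}$)
$d = 0$
$- (1 + 4) \left(d + H{\left(X{\left(1 \right)} \right)}\right) = - (1 + 4) \left(0 + \frac{4^{2}}{2}\right) = \left(-1\right) 5 \left(0 + \frac{1}{2} \cdot 16\right) = - 5 \left(0 + 8\right) = \left(-5\right) 8 = -40$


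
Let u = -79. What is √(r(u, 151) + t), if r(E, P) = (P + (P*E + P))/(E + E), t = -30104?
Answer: I*√749679190/158 ≈ 173.29*I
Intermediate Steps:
r(E, P) = (2*P + E*P)/(2*E) (r(E, P) = (P + (E*P + P))/((2*E)) = (P + (P + E*P))*(1/(2*E)) = (2*P + E*P)*(1/(2*E)) = (2*P + E*P)/(2*E))
√(r(u, 151) + t) = √(((½)*151 + 151/(-79)) - 30104) = √((151/2 + 151*(-1/79)) - 30104) = √((151/2 - 151/79) - 30104) = √(11627/158 - 30104) = √(-4744805/158) = I*√749679190/158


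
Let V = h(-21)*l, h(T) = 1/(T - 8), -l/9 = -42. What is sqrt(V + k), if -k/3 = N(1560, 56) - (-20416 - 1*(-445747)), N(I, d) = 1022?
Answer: sqrt(1070520645)/29 ≈ 1128.2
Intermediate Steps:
l = 378 (l = -9*(-42) = 378)
h(T) = 1/(-8 + T)
V = -378/29 (V = 378/(-8 - 21) = 378/(-29) = -1/29*378 = -378/29 ≈ -13.034)
k = 1272927 (k = -3*(1022 - (-20416 - 1*(-445747))) = -3*(1022 - (-20416 + 445747)) = -3*(1022 - 1*425331) = -3*(1022 - 425331) = -3*(-424309) = 1272927)
sqrt(V + k) = sqrt(-378/29 + 1272927) = sqrt(36914505/29) = sqrt(1070520645)/29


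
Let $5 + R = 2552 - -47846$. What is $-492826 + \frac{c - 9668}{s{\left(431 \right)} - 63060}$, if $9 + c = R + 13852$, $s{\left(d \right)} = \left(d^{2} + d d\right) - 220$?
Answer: $- \frac{75954808662}{154121} \approx -4.9283 \cdot 10^{5}$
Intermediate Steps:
$s{\left(d \right)} = -220 + 2 d^{2}$ ($s{\left(d \right)} = \left(d^{2} + d^{2}\right) - 220 = 2 d^{2} - 220 = -220 + 2 d^{2}$)
$R = 50393$ ($R = -5 + \left(2552 - -47846\right) = -5 + \left(2552 + 47846\right) = -5 + 50398 = 50393$)
$c = 64236$ ($c = -9 + \left(50393 + 13852\right) = -9 + 64245 = 64236$)
$-492826 + \frac{c - 9668}{s{\left(431 \right)} - 63060} = -492826 + \frac{64236 - 9668}{\left(-220 + 2 \cdot 431^{2}\right) - 63060} = -492826 + \frac{54568}{\left(-220 + 2 \cdot 185761\right) - 63060} = -492826 + \frac{54568}{\left(-220 + 371522\right) - 63060} = -492826 + \frac{54568}{371302 - 63060} = -492826 + \frac{54568}{308242} = -492826 + 54568 \cdot \frac{1}{308242} = -492826 + \frac{27284}{154121} = - \frac{75954808662}{154121}$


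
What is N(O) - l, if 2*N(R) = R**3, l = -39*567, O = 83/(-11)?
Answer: 58293019/2662 ≈ 21898.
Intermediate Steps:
O = -83/11 (O = 83*(-1/11) = -83/11 ≈ -7.5455)
l = -22113
N(R) = R**3/2
N(O) - l = (-83/11)**3/2 - 1*(-22113) = (1/2)*(-571787/1331) + 22113 = -571787/2662 + 22113 = 58293019/2662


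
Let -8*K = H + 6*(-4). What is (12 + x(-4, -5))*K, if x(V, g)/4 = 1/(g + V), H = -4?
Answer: 364/9 ≈ 40.444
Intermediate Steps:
K = 7/2 (K = -(-4 + 6*(-4))/8 = -(-4 - 24)/8 = -⅛*(-28) = 7/2 ≈ 3.5000)
x(V, g) = 4/(V + g) (x(V, g) = 4/(g + V) = 4/(V + g))
(12 + x(-4, -5))*K = (12 + 4/(-4 - 5))*(7/2) = (12 + 4/(-9))*(7/2) = (12 + 4*(-⅑))*(7/2) = (12 - 4/9)*(7/2) = (104/9)*(7/2) = 364/9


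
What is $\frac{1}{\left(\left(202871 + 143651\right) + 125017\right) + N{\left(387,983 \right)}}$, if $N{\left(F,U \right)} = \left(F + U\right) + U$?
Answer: $\frac{1}{473892} \approx 2.1102 \cdot 10^{-6}$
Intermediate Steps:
$N{\left(F,U \right)} = F + 2 U$
$\frac{1}{\left(\left(202871 + 143651\right) + 125017\right) + N{\left(387,983 \right)}} = \frac{1}{\left(\left(202871 + 143651\right) + 125017\right) + \left(387 + 2 \cdot 983\right)} = \frac{1}{\left(346522 + 125017\right) + \left(387 + 1966\right)} = \frac{1}{471539 + 2353} = \frac{1}{473892}$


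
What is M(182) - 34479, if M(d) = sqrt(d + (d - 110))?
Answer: -34479 + sqrt(254) ≈ -34463.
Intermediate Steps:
M(d) = sqrt(-110 + 2*d) (M(d) = sqrt(d + (-110 + d)) = sqrt(-110 + 2*d))
M(182) - 34479 = sqrt(-110 + 2*182) - 34479 = sqrt(-110 + 364) - 34479 = sqrt(254) - 34479 = -34479 + sqrt(254)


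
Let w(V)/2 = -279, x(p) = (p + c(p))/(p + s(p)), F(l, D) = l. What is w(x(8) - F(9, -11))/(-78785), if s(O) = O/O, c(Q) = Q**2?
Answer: 558/78785 ≈ 0.0070826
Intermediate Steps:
s(O) = 1
x(p) = (p + p**2)/(1 + p) (x(p) = (p + p**2)/(p + 1) = (p + p**2)/(1 + p))
w(V) = -558 (w(V) = 2*(-279) = -558)
w(x(8) - F(9, -11))/(-78785) = -558/(-78785) = -558*(-1/78785) = 558/78785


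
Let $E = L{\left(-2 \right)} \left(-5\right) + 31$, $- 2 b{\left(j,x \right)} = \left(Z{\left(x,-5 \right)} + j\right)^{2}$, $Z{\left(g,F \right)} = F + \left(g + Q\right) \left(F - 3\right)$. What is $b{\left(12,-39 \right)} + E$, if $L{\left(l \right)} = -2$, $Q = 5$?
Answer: $- \frac{77759}{2} \approx -38880.0$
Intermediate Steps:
$Z{\left(g,F \right)} = F + \left(-3 + F\right) \left(5 + g\right)$ ($Z{\left(g,F \right)} = F + \left(g + 5\right) \left(F - 3\right) = F + \left(5 + g\right) \left(-3 + F\right) = F + \left(-3 + F\right) \left(5 + g\right)$)
$b{\left(j,x \right)} = - \frac{\left(-45 + j - 8 x\right)^{2}}{2}$ ($b{\left(j,x \right)} = - \frac{\left(\left(-15 - 3 x + 6 \left(-5\right) - 5 x\right) + j\right)^{2}}{2} = - \frac{\left(\left(-15 - 3 x - 30 - 5 x\right) + j\right)^{2}}{2} = - \frac{\left(\left(-45 - 8 x\right) + j\right)^{2}}{2} = - \frac{\left(-45 + j - 8 x\right)^{2}}{2}$)
$E = 41$ ($E = \left(-2\right) \left(-5\right) + 31 = 10 + 31 = 41$)
$b{\left(12,-39 \right)} + E = - \frac{\left(45 - 12 + 8 \left(-39\right)\right)^{2}}{2} + 41 = - \frac{\left(45 - 12 - 312\right)^{2}}{2} + 41 = - \frac{\left(-279\right)^{2}}{2} + 41 = \left(- \frac{1}{2}\right) 77841 + 41 = - \frac{77841}{2} + 41 = - \frac{77759}{2}$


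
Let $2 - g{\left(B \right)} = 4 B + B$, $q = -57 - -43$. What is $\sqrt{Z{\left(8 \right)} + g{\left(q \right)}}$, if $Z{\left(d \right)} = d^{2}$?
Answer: $2 \sqrt{34} \approx 11.662$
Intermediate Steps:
$q = -14$ ($q = -57 + 43 = -14$)
$g{\left(B \right)} = 2 - 5 B$ ($g{\left(B \right)} = 2 - \left(4 B + B\right) = 2 - 5 B$)
$\sqrt{Z{\left(8 \right)} + g{\left(q \right)}} = \sqrt{8^{2} + \left(2 - -70\right)} = \sqrt{64 + \left(2 + 70\right)} = \sqrt{64 + 72} = \sqrt{136} = 2 \sqrt{34}$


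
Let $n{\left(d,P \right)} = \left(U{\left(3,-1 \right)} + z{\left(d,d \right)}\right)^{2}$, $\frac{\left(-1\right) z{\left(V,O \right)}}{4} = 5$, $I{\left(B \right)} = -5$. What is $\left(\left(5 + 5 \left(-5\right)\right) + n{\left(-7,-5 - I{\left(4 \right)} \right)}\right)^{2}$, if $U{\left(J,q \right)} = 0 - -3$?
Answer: $72361$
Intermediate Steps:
$U{\left(J,q \right)} = 3$ ($U{\left(J,q \right)} = 0 + 3 = 3$)
$z{\left(V,O \right)} = -20$ ($z{\left(V,O \right)} = \left(-4\right) 5 = -20$)
$n{\left(d,P \right)} = 289$ ($n{\left(d,P \right)} = \left(3 - 20\right)^{2} = \left(-17\right)^{2} = 289$)
$\left(\left(5 + 5 \left(-5\right)\right) + n{\left(-7,-5 - I{\left(4 \right)} \right)}\right)^{2} = \left(\left(5 + 5 \left(-5\right)\right) + 289\right)^{2} = \left(\left(5 - 25\right) + 289\right)^{2} = \left(-20 + 289\right)^{2} = 269^{2} = 72361$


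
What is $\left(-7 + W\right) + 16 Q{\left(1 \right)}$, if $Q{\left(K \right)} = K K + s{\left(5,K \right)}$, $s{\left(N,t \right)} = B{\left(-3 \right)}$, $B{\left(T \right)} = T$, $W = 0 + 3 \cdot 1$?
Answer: $-36$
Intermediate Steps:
$W = 3$ ($W = 0 + 3 = 3$)
$s{\left(N,t \right)} = -3$
$Q{\left(K \right)} = -3 + K^{2}$ ($Q{\left(K \right)} = K K - 3 = K^{2} - 3 = -3 + K^{2}$)
$\left(-7 + W\right) + 16 Q{\left(1 \right)} = \left(-7 + 3\right) + 16 \left(-3 + 1^{2}\right) = -4 + 16 \left(-3 + 1\right) = -4 + 16 \left(-2\right) = -4 - 32 = -36$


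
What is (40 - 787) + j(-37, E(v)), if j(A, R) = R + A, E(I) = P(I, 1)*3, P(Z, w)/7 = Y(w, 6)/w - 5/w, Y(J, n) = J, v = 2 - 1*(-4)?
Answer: -868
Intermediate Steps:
v = 6 (v = 2 + 4 = 6)
P(Z, w) = 7 - 35/w (P(Z, w) = 7*(w/w - 5/w) = 7*(1 - 5/w) = 7 - 35/w)
E(I) = -84 (E(I) = (7 - 35/1)*3 = (7 - 35*1)*3 = (7 - 35)*3 = -28*3 = -84)
j(A, R) = A + R
(40 - 787) + j(-37, E(v)) = (40 - 787) + (-37 - 84) = -747 - 121 = -868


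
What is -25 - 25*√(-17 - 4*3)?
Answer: -25 - 25*I*√29 ≈ -25.0 - 134.63*I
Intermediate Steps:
-25 - 25*√(-17 - 4*3) = -25 - 25*√(-17 - 12) = -25 - 25*I*√29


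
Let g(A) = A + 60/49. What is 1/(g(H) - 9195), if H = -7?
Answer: -49/450838 ≈ -0.00010869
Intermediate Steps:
g(A) = 60/49 + A (g(A) = A + 60*(1/49) = A + 60/49 = 60/49 + A)
1/(g(H) - 9195) = 1/((60/49 - 7) - 9195) = 1/(-283/49 - 9195) = 1/(-450838/49) = -49/450838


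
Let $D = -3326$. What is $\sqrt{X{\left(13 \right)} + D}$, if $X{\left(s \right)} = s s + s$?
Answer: $2 i \sqrt{786} \approx 56.071 i$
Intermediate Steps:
$X{\left(s \right)} = s + s^{2}$ ($X{\left(s \right)} = s^{2} + s = s + s^{2}$)
$\sqrt{X{\left(13 \right)} + D} = \sqrt{13 \left(1 + 13\right) - 3326} = \sqrt{13 \cdot 14 - 3326} = \sqrt{182 - 3326} = \sqrt{-3144} = 2 i \sqrt{786}$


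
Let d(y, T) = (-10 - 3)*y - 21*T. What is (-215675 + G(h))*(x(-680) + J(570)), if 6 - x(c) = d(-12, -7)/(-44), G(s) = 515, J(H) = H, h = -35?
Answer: -125413830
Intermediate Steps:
d(y, T) = -21*T - 13*y (d(y, T) = -13*y - 21*T = -21*T - 13*y)
x(c) = 567/44 (x(c) = 6 - (-21*(-7) - 13*(-12))/(-44) = 6 - (147 + 156)*(-1)/44 = 6 - 303*(-1)/44 = 6 - 1*(-303/44) = 6 + 303/44 = 567/44)
(-215675 + G(h))*(x(-680) + J(570)) = (-215675 + 515)*(567/44 + 570) = -215160*25647/44 = -125413830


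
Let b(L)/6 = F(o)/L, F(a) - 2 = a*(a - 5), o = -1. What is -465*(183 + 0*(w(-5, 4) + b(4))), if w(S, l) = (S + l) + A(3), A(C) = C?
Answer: -85095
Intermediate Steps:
F(a) = 2 + a*(-5 + a) (F(a) = 2 + a*(a - 5) = 2 + a*(-5 + a))
w(S, l) = 3 + S + l (w(S, l) = (S + l) + 3 = 3 + S + l)
b(L) = 48/L (b(L) = 6*((2 + (-1)**2 - 5*(-1))/L) = 6*((2 + 1 + 5)/L) = 6*(8/L) = 48/L)
-465*(183 + 0*(w(-5, 4) + b(4))) = -465*(183 + 0*((3 - 5 + 4) + 48/4)) = -465*(183 + 0*(2 + 48*(1/4))) = -465*(183 + 0*(2 + 12)) = -465*(183 + 0*14) = -465*(183 + 0) = -465*183 = -85095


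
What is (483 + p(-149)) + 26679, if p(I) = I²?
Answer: 49363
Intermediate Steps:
(483 + p(-149)) + 26679 = (483 + (-149)²) + 26679 = (483 + 22201) + 26679 = 22684 + 26679 = 49363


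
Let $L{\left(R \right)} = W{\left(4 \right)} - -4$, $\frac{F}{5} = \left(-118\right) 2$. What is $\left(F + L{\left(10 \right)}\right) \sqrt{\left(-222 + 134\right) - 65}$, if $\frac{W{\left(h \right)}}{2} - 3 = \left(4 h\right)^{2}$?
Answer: $- 1974 i \sqrt{17} \approx - 8139.0 i$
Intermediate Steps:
$W{\left(h \right)} = 6 + 32 h^{2}$ ($W{\left(h \right)} = 6 + 2 \left(4 h\right)^{2} = 6 + 2 \cdot 16 h^{2} = 6 + 32 h^{2}$)
$F = -1180$ ($F = 5 \left(\left(-118\right) 2\right) = 5 \left(-236\right) = -1180$)
$L{\left(R \right)} = 522$ ($L{\left(R \right)} = \left(6 + 32 \cdot 4^{2}\right) - -4 = \left(6 + 32 \cdot 16\right) + 4 = \left(6 + 512\right) + 4 = 518 + 4 = 522$)
$\left(F + L{\left(10 \right)}\right) \sqrt{\left(-222 + 134\right) - 65} = \left(-1180 + 522\right) \sqrt{\left(-222 + 134\right) - 65} = - 658 \sqrt{-88 - 65} = - 658 \sqrt{-153} = - 658 \cdot 3 i \sqrt{17} = - 1974 i \sqrt{17}$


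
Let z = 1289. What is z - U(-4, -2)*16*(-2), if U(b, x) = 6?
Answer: 1481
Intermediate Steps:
z - U(-4, -2)*16*(-2) = 1289 - 6*16*(-2) = 1289 - 96*(-2) = 1289 - 1*(-192) = 1289 + 192 = 1481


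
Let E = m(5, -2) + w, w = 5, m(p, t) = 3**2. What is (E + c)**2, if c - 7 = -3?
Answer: 324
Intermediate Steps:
c = 4 (c = 7 - 3 = 4)
m(p, t) = 9
E = 14 (E = 9 + 5 = 14)
(E + c)**2 = (14 + 4)**2 = 18**2 = 324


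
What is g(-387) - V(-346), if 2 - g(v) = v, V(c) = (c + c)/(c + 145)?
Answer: 77497/201 ≈ 385.56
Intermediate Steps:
V(c) = 2*c/(145 + c) (V(c) = (2*c)/(145 + c) = 2*c/(145 + c))
g(v) = 2 - v
g(-387) - V(-346) = (2 - 1*(-387)) - 2*(-346)/(145 - 346) = (2 + 387) - 2*(-346)/(-201) = 389 - 2*(-346)*(-1)/201 = 389 - 1*692/201 = 389 - 692/201 = 77497/201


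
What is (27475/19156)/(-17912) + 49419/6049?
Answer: 16956593363693/2075546623328 ≈ 8.1697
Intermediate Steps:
(27475/19156)/(-17912) + 49419/6049 = (27475*(1/19156))*(-1/17912) + 49419*(1/6049) = (27475/19156)*(-1/17912) + 49419/6049 = -27475/343122272 + 49419/6049 = 16956593363693/2075546623328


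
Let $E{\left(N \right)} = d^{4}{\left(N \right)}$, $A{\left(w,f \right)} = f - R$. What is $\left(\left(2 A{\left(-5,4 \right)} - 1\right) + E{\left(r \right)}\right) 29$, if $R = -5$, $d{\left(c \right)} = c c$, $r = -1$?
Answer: $522$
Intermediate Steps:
$d{\left(c \right)} = c^{2}$
$A{\left(w,f \right)} = 5 + f$ ($A{\left(w,f \right)} = f - -5 = f + 5 = 5 + f$)
$E{\left(N \right)} = N^{8}$ ($E{\left(N \right)} = \left(N^{2}\right)^{4} = N^{8}$)
$\left(\left(2 A{\left(-5,4 \right)} - 1\right) + E{\left(r \right)}\right) 29 = \left(\left(2 \left(5 + 4\right) - 1\right) + \left(-1\right)^{8}\right) 29 = \left(\left(2 \cdot 9 - 1\right) + 1\right) 29 = \left(\left(18 - 1\right) + 1\right) 29 = \left(17 + 1\right) 29 = 18 \cdot 29 = 522$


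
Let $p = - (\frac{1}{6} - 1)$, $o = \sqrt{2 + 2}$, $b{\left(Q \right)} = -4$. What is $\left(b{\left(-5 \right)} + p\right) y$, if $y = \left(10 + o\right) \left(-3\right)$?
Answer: $114$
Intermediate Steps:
$o = 2$ ($o = \sqrt{4} = 2$)
$y = -36$ ($y = \left(10 + 2\right) \left(-3\right) = 12 \left(-3\right) = -36$)
$p = \frac{5}{6}$ ($p = - (\frac{1}{6} - 1) = \left(-1\right) \left(- \frac{5}{6}\right) = \frac{5}{6} \approx 0.83333$)
$\left(b{\left(-5 \right)} + p\right) y = \left(-4 + \frac{5}{6}\right) \left(-36\right) = \left(- \frac{19}{6}\right) \left(-36\right) = 114$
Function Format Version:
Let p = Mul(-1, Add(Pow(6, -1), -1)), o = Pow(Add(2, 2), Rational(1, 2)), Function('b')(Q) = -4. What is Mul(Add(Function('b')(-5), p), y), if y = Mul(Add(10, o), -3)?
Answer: 114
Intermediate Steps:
o = 2 (o = Pow(4, Rational(1, 2)) = 2)
y = -36 (y = Mul(Add(10, 2), -3) = Mul(12, -3) = -36)
p = Rational(5, 6) (p = Mul(-1, Add(Rational(1, 6), -1)) = Mul(-1, Rational(-5, 6)) = Rational(5, 6) ≈ 0.83333)
Mul(Add(Function('b')(-5), p), y) = Mul(Add(-4, Rational(5, 6)), -36) = Mul(Rational(-19, 6), -36) = 114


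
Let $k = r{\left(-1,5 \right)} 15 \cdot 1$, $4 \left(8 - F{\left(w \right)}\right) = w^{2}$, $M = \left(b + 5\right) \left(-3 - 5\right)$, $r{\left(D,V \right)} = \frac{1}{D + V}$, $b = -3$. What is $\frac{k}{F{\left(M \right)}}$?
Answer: $- \frac{15}{224} \approx -0.066964$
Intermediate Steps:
$M = -16$ ($M = \left(-3 + 5\right) \left(-3 - 5\right) = 2 \left(-8\right) = -16$)
$F{\left(w \right)} = 8 - \frac{w^{2}}{4}$
$k = \frac{15}{4}$ ($k = \frac{1}{-1 + 5} \cdot 15 \cdot 1 = \frac{1}{4} \cdot 15 \cdot 1 = \frac{15}{4} \cdot 1 = \frac{15}{4} \approx 3.75$)
$\frac{k}{F{\left(M \right)}} = \frac{15}{4 \left(8 - \frac{\left(-16\right)^{2}}{4}\right)} = \frac{15}{4 \left(8 - 64\right)} = \frac{15}{4 \left(-56\right)} = \frac{15}{4} \left(- \frac{1}{56}\right) = - \frac{15}{224}$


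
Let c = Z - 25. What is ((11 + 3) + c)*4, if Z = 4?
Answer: -28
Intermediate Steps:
c = -21 (c = 4 - 25 = -21)
((11 + 3) + c)*4 = ((11 + 3) - 21)*4 = (14 - 21)*4 = -7*4 = -28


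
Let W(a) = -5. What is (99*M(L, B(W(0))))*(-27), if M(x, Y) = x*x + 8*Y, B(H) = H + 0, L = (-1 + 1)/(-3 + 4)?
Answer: 106920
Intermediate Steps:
L = 0 (L = 0/1 = 0*1 = 0)
B(H) = H
M(x, Y) = x² + 8*Y
(99*M(L, B(W(0))))*(-27) = (99*(0² + 8*(-5)))*(-27) = (99*(0 - 40))*(-27) = (99*(-40))*(-27) = -3960*(-27) = 106920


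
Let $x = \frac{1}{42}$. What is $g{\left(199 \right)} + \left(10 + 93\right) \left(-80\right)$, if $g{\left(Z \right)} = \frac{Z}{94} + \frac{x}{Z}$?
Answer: $- \frac{1618027286}{196413} \approx -8237.9$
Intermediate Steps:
$x = \frac{1}{42} \approx 0.02381$
$g{\left(Z \right)} = \frac{1}{42 Z} + \frac{Z}{94}$ ($g{\left(Z \right)} = \frac{Z}{94} + \frac{1}{42 Z} = \frac{1}{42 Z} + \frac{Z}{94}$)
$g{\left(199 \right)} + \left(10 + 93\right) \left(-80\right) = \left(\frac{1}{42 \cdot 199} + \frac{1}{94} \cdot 199\right) + \left(10 + 93\right) \left(-80\right) = \left(\frac{1}{42} \cdot \frac{1}{199} + \frac{199}{94}\right) + 103 \left(-80\right) = \left(\frac{1}{8358} + \frac{199}{94}\right) - 8240 = \frac{415834}{196413} - 8240 = - \frac{1618027286}{196413}$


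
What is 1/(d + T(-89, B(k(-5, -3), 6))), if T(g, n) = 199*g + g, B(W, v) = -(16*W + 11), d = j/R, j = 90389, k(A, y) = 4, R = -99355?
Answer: -99355/1768609389 ≈ -5.6177e-5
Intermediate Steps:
d = -90389/99355 (d = 90389/(-99355) = 90389*(-1/99355) = -90389/99355 ≈ -0.90976)
B(W, v) = -11 - 16*W (B(W, v) = -(11 + 16*W) = -11 - 16*W)
T(g, n) = 200*g
1/(d + T(-89, B(k(-5, -3), 6))) = 1/(-90389/99355 + 200*(-89)) = 1/(-90389/99355 - 17800) = 1/(-1768609389/99355) = -99355/1768609389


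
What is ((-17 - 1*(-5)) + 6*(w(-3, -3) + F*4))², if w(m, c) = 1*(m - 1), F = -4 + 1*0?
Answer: 17424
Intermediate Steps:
F = -4 (F = -4 + 0 = -4)
w(m, c) = -1 + m (w(m, c) = 1*(-1 + m) = -1 + m)
((-17 - 1*(-5)) + 6*(w(-3, -3) + F*4))² = ((-17 - 1*(-5)) + 6*((-1 - 3) - 4*4))² = ((-17 + 5) + 6*(-4 - 16))² = (-12 + 6*(-20))² = (-12 - 120)² = (-132)² = 17424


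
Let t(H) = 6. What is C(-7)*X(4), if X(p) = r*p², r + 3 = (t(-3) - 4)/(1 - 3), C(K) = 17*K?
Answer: 7616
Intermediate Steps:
r = -4 (r = -3 + (6 - 4)/(1 - 3) = -3 + 2/(-2) = -3 + 2*(-½) = -3 - 1 = -4)
X(p) = -4*p²
C(-7)*X(4) = (17*(-7))*(-4*4²) = -(-476)*16 = -119*(-64) = 7616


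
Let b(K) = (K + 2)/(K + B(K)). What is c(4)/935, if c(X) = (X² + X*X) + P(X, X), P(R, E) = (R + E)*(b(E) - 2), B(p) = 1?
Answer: 128/4675 ≈ 0.027380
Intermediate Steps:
b(K) = (2 + K)/(1 + K) (b(K) = (K + 2)/(K + 1) = (2 + K)/(1 + K))
P(R, E) = (-2 + (2 + E)/(1 + E))*(E + R) (P(R, E) = (R + E)*((2 + E)/(1 + E) - 2) = (E + R)*(-2 + (2 + E)/(1 + E)) = (-2 + (2 + E)/(1 + E))*(E + R))
c(X) = 2*X² - 2*X²/(1 + X) (c(X) = (X² + X*X) + X*(-X - X)/(1 + X) = (X² + X²) + X*(-2*X)/(1 + X) = 2*X² - 2*X²/(1 + X))
c(4)/935 = (2*4³/(1 + 4))/935 = (2*64/5)*(1/935) = (2*64*(⅕))*(1/935) = (128/5)*(1/935) = 128/4675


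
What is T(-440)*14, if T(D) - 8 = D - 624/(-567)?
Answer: -162880/27 ≈ -6032.6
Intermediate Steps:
T(D) = 1720/189 + D (T(D) = 8 + (D - 624/(-567)) = 8 + (D - 624*(-1/567)) = 8 + (D + 208/189) = 8 + (208/189 + D) = 1720/189 + D)
T(-440)*14 = (1720/189 - 440)*14 = -81440/189*14 = -162880/27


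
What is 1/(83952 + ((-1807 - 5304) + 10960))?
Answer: 1/87801 ≈ 1.1389e-5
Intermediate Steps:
1/(83952 + ((-1807 - 5304) + 10960)) = 1/(83952 + (-7111 + 10960)) = 1/(83952 + 3849) = 1/87801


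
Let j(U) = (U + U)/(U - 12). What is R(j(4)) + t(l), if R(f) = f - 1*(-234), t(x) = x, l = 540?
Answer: 773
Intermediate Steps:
j(U) = 2*U/(-12 + U) (j(U) = (2*U)/(-12 + U) = 2*U/(-12 + U))
R(f) = 234 + f (R(f) = f + 234 = 234 + f)
R(j(4)) + t(l) = (234 + 2*4/(-12 + 4)) + 540 = (234 + 2*4/(-8)) + 540 = (234 + 2*4*(-⅛)) + 540 = (234 - 1) + 540 = 233 + 540 = 773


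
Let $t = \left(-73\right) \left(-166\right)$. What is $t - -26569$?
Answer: $38687$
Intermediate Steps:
$t = 12118$
$t - -26569 = 12118 - -26569 = 12118 + 26569 = 38687$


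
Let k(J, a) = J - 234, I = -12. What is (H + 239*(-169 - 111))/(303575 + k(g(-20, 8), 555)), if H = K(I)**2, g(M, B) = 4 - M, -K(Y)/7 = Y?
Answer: -59864/303365 ≈ -0.19733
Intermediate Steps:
K(Y) = -7*Y
k(J, a) = -234 + J
H = 7056 (H = (-7*(-12))**2 = 84**2 = 7056)
(H + 239*(-169 - 111))/(303575 + k(g(-20, 8), 555)) = (7056 + 239*(-169 - 111))/(303575 + (-234 + (4 - 1*(-20)))) = (7056 + 239*(-280))/(303575 + (-234 + (4 + 20))) = (7056 - 66920)/(303575 + (-234 + 24)) = -59864/(303575 - 210) = -59864/303365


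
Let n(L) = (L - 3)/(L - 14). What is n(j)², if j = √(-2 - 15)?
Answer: (3 - I*√17)²/(14 - I*√17)² ≈ 0.031387 - 0.11796*I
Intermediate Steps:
j = I*√17 (j = √(-17) = I*√17 ≈ 4.1231*I)
n(L) = (-3 + L)/(-14 + L)
n(j)² = ((-3 + I*√17)/(-14 + I*√17))² = (-3 + I*√17)²/(-14 + I*√17)²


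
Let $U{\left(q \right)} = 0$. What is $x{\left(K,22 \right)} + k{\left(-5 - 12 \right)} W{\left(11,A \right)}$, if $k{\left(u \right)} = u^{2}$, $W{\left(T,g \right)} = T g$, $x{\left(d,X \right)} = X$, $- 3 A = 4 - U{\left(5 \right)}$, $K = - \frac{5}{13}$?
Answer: $- \frac{12650}{3} \approx -4216.7$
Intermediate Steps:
$K = - \frac{5}{13}$ ($K = \left(-5\right) \frac{1}{13} = - \frac{5}{13} \approx -0.38462$)
$A = - \frac{4}{3}$ ($A = - \frac{4 - 0}{3} = - \frac{4 + 0}{3} = \left(- \frac{1}{3}\right) 4 = - \frac{4}{3} \approx -1.3333$)
$x{\left(K,22 \right)} + k{\left(-5 - 12 \right)} W{\left(11,A \right)} = 22 + \left(-5 - 12\right)^{2} \cdot 11 \left(- \frac{4}{3}\right) = 22 + \left(-5 - 12\right)^{2} \left(- \frac{44}{3}\right) = 22 + \left(-17\right)^{2} \left(- \frac{44}{3}\right) = 22 + 289 \left(- \frac{44}{3}\right) = 22 - \frac{12716}{3} = - \frac{12650}{3}$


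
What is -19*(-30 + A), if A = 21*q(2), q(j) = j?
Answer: -228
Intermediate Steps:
A = 42 (A = 21*2 = 42)
-19*(-30 + A) = -19*(-30 + 42) = -19*12 = -228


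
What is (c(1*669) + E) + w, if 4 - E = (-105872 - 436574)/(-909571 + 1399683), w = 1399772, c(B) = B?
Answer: 343187721143/245056 ≈ 1.4004e+6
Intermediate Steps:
E = 1251447/245056 (E = 4 - (-105872 - 436574)/(-909571 + 1399683) = 4 - (-542446)/490112 = 4 - 1*(-271223/245056) = 4 + 271223/245056 = 1251447/245056 ≈ 5.1068)
(c(1*669) + E) + w = (1*669 + 1251447/245056) + 1399772 = (669 + 1251447/245056) + 1399772 = 165193911/245056 + 1399772 = 343187721143/245056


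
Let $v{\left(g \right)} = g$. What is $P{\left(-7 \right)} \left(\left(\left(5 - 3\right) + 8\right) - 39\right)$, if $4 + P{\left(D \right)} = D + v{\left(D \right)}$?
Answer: $522$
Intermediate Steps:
$P{\left(D \right)} = -4 + 2 D$ ($P{\left(D \right)} = -4 + \left(D + D\right) = -4 + 2 D$)
$P{\left(-7 \right)} \left(\left(\left(5 - 3\right) + 8\right) - 39\right) = \left(-4 + 2 \left(-7\right)\right) \left(\left(\left(5 - 3\right) + 8\right) - 39\right) = \left(-4 - 14\right) \left(\left(2 + 8\right) - 39\right) = - 18 \left(10 - 39\right) = \left(-18\right) \left(-29\right) = 522$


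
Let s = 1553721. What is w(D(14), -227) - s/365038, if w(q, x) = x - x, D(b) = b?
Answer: -1553721/365038 ≈ -4.2563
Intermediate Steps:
w(q, x) = 0
w(D(14), -227) - s/365038 = 0 - 1553721/365038 = -1553721/365038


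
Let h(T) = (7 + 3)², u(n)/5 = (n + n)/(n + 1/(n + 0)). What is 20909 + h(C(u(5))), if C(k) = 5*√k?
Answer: 21009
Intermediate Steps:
u(n) = 10*n/(n + 1/n) (u(n) = 5*((n + n)/(n + 1/(n + 0))) = 5*((2*n)/(n + 1/n)) = 5*(2*n/(n + 1/n)) = 10*n/(n + 1/n))
h(T) = 100 (h(T) = 10² = 100)
20909 + h(C(u(5))) = 20909 + 100 = 21009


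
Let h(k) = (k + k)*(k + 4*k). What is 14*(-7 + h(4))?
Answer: 2142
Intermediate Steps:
h(k) = 10*k**2 (h(k) = (2*k)*(5*k) = 10*k**2)
14*(-7 + h(4)) = 14*(-7 + 10*4**2) = 14*(-7 + 10*16) = 14*(-7 + 160) = 14*153 = 2142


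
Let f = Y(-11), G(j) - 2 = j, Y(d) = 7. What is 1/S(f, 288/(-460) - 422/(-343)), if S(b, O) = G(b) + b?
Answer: 1/16 ≈ 0.062500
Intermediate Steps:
G(j) = 2 + j
f = 7
S(b, O) = 2 + 2*b (S(b, O) = (2 + b) + b = 2 + 2*b)
1/S(f, 288/(-460) - 422/(-343)) = 1/(2 + 2*7) = 1/(2 + 14) = 1/16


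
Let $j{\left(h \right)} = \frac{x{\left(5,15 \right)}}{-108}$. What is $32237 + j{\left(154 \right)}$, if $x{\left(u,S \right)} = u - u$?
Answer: $32237$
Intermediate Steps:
$x{\left(u,S \right)} = 0$
$j{\left(h \right)} = 0$ ($j{\left(h \right)} = \frac{0}{-108} = 0 \left(- \frac{1}{108}\right) = 0$)
$32237 + j{\left(154 \right)} = 32237 + 0 = 32237$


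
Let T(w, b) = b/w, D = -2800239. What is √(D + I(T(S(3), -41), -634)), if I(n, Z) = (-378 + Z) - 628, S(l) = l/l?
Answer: I*√2801879 ≈ 1673.9*I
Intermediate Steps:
S(l) = 1
I(n, Z) = -1006 + Z
√(D + I(T(S(3), -41), -634)) = √(-2800239 + (-1006 - 634)) = √(-2800239 - 1640) = √(-2801879) = I*√2801879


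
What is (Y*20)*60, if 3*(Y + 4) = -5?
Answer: -6800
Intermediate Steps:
Y = -17/3 (Y = -4 + (⅓)*(-5) = -4 - 5/3 = -17/3 ≈ -5.6667)
(Y*20)*60 = -17/3*20*60 = -340/3*60 = -6800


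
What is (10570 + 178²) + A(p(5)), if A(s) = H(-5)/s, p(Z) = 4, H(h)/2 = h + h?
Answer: 42249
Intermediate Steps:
H(h) = 4*h (H(h) = 2*(h + h) = 2*(2*h) = 4*h)
A(s) = -20/s (A(s) = (4*(-5))/s = -20/s)
(10570 + 178²) + A(p(5)) = (10570 + 178²) - 20/4 = (10570 + 31684) - 20*¼ = 42254 - 5 = 42249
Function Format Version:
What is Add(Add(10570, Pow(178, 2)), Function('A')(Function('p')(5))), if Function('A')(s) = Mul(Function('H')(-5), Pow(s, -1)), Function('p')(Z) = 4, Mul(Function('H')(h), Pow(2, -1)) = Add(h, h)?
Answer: 42249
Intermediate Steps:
Function('H')(h) = Mul(4, h) (Function('H')(h) = Mul(2, Add(h, h)) = Mul(2, Mul(2, h)) = Mul(4, h))
Function('A')(s) = Mul(-20, Pow(s, -1)) (Function('A')(s) = Mul(Mul(4, -5), Pow(s, -1)) = Mul(-20, Pow(s, -1)))
Add(Add(10570, Pow(178, 2)), Function('A')(Function('p')(5))) = Add(Add(10570, Pow(178, 2)), Mul(-20, Pow(4, -1))) = Add(Add(10570, 31684), Mul(-20, Rational(1, 4))) = Add(42254, -5) = 42249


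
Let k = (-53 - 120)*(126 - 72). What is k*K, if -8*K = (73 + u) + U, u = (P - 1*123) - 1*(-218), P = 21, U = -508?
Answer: -1490049/4 ≈ -3.7251e+5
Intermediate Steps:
u = 116 (u = (21 - 1*123) - 1*(-218) = (21 - 123) + 218 = -102 + 218 = 116)
k = -9342 (k = -173*54 = -9342)
K = 319/8 (K = -((73 + 116) - 508)/8 = -(189 - 508)/8 = -⅛*(-319) = 319/8 ≈ 39.875)
k*K = -9342*319/8 = -1490049/4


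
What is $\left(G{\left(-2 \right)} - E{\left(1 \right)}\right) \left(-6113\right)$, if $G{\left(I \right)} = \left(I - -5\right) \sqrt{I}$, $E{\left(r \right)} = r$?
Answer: $6113 - 18339 i \sqrt{2} \approx 6113.0 - 25935.0 i$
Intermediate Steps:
$G{\left(I \right)} = \sqrt{I} \left(5 + I\right)$ ($G{\left(I \right)} = \left(I + 5\right) \sqrt{I} = \left(5 + I\right) \sqrt{I} = \sqrt{I} \left(5 + I\right)$)
$\left(G{\left(-2 \right)} - E{\left(1 \right)}\right) \left(-6113\right) = \left(\sqrt{-2} \left(5 - 2\right) - 1\right) \left(-6113\right) = \left(i \sqrt{2} \cdot 3 - 1\right) \left(-6113\right) = \left(3 i \sqrt{2} - 1\right) \left(-6113\right) = \left(-1 + 3 i \sqrt{2}\right) \left(-6113\right) = 6113 - 18339 i \sqrt{2}$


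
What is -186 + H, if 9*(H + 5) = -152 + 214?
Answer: -1657/9 ≈ -184.11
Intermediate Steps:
H = 17/9 (H = -5 + (-152 + 214)/9 = -5 + (1/9)*62 = -5 + 62/9 = 17/9 ≈ 1.8889)
-186 + H = -186 + 17/9 = -1657/9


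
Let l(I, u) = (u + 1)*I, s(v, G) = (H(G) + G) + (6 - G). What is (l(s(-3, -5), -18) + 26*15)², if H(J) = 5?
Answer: 41209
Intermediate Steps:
s(v, G) = 11 (s(v, G) = (5 + G) + (6 - G) = 11)
l(I, u) = I*(1 + u) (l(I, u) = (1 + u)*I = I*(1 + u))
(l(s(-3, -5), -18) + 26*15)² = (11*(1 - 18) + 26*15)² = (11*(-17) + 390)² = (-187 + 390)² = 203² = 41209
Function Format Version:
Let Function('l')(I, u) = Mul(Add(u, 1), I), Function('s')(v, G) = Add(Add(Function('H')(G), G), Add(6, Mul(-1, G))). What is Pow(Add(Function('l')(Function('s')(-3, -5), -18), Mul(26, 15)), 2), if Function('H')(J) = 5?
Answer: 41209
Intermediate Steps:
Function('s')(v, G) = 11 (Function('s')(v, G) = Add(Add(5, G), Add(6, Mul(-1, G))) = 11)
Function('l')(I, u) = Mul(I, Add(1, u)) (Function('l')(I, u) = Mul(Add(1, u), I) = Mul(I, Add(1, u)))
Pow(Add(Function('l')(Function('s')(-3, -5), -18), Mul(26, 15)), 2) = Pow(Add(Mul(11, Add(1, -18)), Mul(26, 15)), 2) = Pow(Add(Mul(11, -17), 390), 2) = Pow(Add(-187, 390), 2) = Pow(203, 2) = 41209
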